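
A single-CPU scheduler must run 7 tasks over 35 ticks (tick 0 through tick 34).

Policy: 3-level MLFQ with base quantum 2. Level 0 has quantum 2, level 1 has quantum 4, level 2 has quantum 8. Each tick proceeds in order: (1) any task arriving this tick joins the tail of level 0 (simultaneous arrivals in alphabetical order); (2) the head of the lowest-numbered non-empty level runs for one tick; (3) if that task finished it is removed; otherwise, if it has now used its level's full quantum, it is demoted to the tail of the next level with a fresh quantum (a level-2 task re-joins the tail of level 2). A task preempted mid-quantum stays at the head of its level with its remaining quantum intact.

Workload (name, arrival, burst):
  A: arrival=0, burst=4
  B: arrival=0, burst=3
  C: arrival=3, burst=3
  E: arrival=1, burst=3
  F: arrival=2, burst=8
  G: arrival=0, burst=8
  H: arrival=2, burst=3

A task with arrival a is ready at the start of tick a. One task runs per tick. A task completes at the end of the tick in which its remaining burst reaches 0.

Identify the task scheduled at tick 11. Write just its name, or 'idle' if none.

t=0: L0/L1/L2 = ABG/-/- → run A
t=1: L0/L1/L2 = ABGE/-/- → run A
t=2: L0/L1/L2 = BGEFH/A/- → run B
t=3: L0/L1/L2 = BGEFHC/A/- → run B
t=4: L0/L1/L2 = GEFHC/AB/- → run G
t=5: L0/L1/L2 = GEFHC/AB/- → run G
t=6: L0/L1/L2 = EFHC/ABG/- → run E
t=7: L0/L1/L2 = EFHC/ABG/- → run E
t=8: L0/L1/L2 = FHC/ABGE/- → run F
t=9: L0/L1/L2 = FHC/ABGE/- → run F
t=10: L0/L1/L2 = HC/ABGEF/- → run H
t=11: L0/L1/L2 = HC/ABGEF/- → run H
t=12: L0/L1/L2 = C/ABGEFH/- → run C
t=13: L0/L1/L2 = C/ABGEFH/- → run C
t=14: L0/L1/L2 = -/ABGEFHC/- → run A
t=15: L0/L1/L2 = -/ABGEFHC/- → run A
t=16: L0/L1/L2 = -/BGEFHC/- → run B
t=17: L0/L1/L2 = -/GEFHC/- → run G
t=18: L0/L1/L2 = -/GEFHC/- → run G
t=19: L0/L1/L2 = -/GEFHC/- → run G
t=20: L0/L1/L2 = -/GEFHC/- → run G
t=21: L0/L1/L2 = -/EFHC/G → run E
t=22: L0/L1/L2 = -/FHC/G → run F
t=23: L0/L1/L2 = -/FHC/G → run F
t=24: L0/L1/L2 = -/FHC/G → run F
t=25: L0/L1/L2 = -/FHC/G → run F
t=26: L0/L1/L2 = -/HC/GF → run H
t=27: L0/L1/L2 = -/C/GF → run C
t=28: L0/L1/L2 = -/-/GF → run G
t=29: L0/L1/L2 = -/-/GF → run G
t=30: L0/L1/L2 = -/-/F → run F
t=31: L0/L1/L2 = -/-/F → run F
t=32: (idle)
t=33: (idle)
t=34: (idle)

running at tick 11 = H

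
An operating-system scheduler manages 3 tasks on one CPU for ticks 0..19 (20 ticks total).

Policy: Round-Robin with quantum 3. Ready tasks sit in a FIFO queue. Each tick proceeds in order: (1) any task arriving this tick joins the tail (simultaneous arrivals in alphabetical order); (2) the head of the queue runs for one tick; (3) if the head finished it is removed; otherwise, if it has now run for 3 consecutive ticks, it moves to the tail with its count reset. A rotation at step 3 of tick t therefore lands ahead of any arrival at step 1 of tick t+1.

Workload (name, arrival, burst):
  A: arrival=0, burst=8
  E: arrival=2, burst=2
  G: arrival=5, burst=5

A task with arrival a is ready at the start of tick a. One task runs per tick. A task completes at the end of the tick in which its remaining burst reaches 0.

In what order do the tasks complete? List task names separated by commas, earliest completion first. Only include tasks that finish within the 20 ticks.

t=0: queue=[A] q_used=0 → run A
t=1: queue=[A] q_used=1 → run A
t=2: queue=[A,E] q_used=2 → run A
t=3: queue=[E,A] q_used=0 → run E
t=4: queue=[E,A] q_used=1 → run E
t=5: queue=[A,G] q_used=0 → run A
t=6: queue=[A,G] q_used=1 → run A
t=7: queue=[A,G] q_used=2 → run A
t=8: queue=[G,A] q_used=0 → run G
t=9: queue=[G,A] q_used=1 → run G
t=10: queue=[G,A] q_used=2 → run G
t=11: queue=[A,G] q_used=0 → run A
t=12: queue=[A,G] q_used=1 → run A
t=13: queue=[G] q_used=0 → run G
t=14: queue=[G] q_used=1 → run G
t=15: (idle)
t=16: (idle)
t=17: (idle)
t=18: (idle)
t=19: (idle)

completion order = E, A, G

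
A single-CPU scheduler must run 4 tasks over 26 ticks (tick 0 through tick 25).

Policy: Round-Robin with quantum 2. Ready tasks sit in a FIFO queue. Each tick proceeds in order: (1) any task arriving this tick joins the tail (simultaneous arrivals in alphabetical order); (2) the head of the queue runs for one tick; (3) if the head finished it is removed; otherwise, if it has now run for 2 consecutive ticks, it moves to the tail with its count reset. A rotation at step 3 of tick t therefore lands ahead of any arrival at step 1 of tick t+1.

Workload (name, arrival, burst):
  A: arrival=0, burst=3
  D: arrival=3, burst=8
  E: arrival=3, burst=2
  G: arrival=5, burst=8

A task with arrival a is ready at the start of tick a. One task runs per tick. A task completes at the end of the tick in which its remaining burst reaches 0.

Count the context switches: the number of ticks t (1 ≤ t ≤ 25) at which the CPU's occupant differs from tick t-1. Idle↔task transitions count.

context switches = 9

t=0: queue=[A] q_used=0 → run A
t=1: queue=[A] q_used=1 → run A
t=2: queue=[A] q_used=0 → run A
t=3: queue=[D,E] q_used=0 → run D
t=4: queue=[D,E] q_used=1 → run D
t=5: queue=[E,D,G] q_used=0 → run E
t=6: queue=[E,D,G] q_used=1 → run E
t=7: queue=[D,G] q_used=0 → run D
t=8: queue=[D,G] q_used=1 → run D
t=9: queue=[G,D] q_used=0 → run G
t=10: queue=[G,D] q_used=1 → run G
t=11: queue=[D,G] q_used=0 → run D
t=12: queue=[D,G] q_used=1 → run D
t=13: queue=[G,D] q_used=0 → run G
t=14: queue=[G,D] q_used=1 → run G
t=15: queue=[D,G] q_used=0 → run D
t=16: queue=[D,G] q_used=1 → run D
t=17: queue=[G] q_used=0 → run G
t=18: queue=[G] q_used=1 → run G
t=19: queue=[G] q_used=0 → run G
t=20: queue=[G] q_used=1 → run G
t=21: (idle)
t=22: (idle)
t=23: (idle)
t=24: (idle)
t=25: (idle)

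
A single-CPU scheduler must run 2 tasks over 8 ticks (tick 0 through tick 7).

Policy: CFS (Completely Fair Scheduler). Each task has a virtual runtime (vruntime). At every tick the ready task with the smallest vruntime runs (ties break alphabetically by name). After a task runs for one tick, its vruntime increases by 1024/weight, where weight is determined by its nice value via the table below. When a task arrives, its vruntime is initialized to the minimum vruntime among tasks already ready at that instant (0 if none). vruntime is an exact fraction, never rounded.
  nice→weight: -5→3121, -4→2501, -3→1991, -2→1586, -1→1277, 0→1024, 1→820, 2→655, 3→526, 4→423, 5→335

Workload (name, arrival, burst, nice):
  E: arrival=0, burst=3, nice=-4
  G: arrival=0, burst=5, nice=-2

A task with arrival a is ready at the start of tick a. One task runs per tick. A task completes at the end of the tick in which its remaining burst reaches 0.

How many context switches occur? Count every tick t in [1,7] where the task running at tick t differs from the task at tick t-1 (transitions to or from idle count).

t=0: vr[E=0 G=0] → run E
t=1: vr[E=1024/2501 G=0] → run G
t=2: vr[E=1024/2501 G=512/793] → run E
t=3: vr[E=2048/2501 G=512/793] → run G
t=4: vr[E=2048/2501 G=1024/793] → run E
t=5: vr[G=1024/793] → run G
t=6: vr[G=1536/793] → run G
t=7: vr[G=2048/793] → run G

context switches = 5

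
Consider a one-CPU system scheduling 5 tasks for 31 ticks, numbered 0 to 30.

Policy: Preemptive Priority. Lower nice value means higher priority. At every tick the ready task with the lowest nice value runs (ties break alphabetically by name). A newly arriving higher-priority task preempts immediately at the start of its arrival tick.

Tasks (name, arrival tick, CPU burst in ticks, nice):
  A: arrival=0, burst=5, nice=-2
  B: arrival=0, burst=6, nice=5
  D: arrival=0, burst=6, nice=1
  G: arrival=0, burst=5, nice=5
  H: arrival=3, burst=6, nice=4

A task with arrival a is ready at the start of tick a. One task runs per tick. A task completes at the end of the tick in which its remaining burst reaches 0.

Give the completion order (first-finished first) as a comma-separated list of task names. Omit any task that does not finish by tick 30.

completion order = A, D, H, B, G

t=0: ready={A,B,D,G} → run A
t=1: ready={A,B,D,G} → run A
t=2: ready={A,B,D,G} → run A
t=3: ready={A,B,D,G,H} → run A
t=4: ready={A,B,D,G,H} → run A
t=5: ready={B,D,G,H} → run D
t=6: ready={B,D,G,H} → run D
t=7: ready={B,D,G,H} → run D
t=8: ready={B,D,G,H} → run D
t=9: ready={B,D,G,H} → run D
t=10: ready={B,D,G,H} → run D
t=11: ready={B,G,H} → run H
t=12: ready={B,G,H} → run H
t=13: ready={B,G,H} → run H
t=14: ready={B,G,H} → run H
t=15: ready={B,G,H} → run H
t=16: ready={B,G,H} → run H
t=17: ready={B,G} → run B
t=18: ready={B,G} → run B
t=19: ready={B,G} → run B
t=20: ready={B,G} → run B
t=21: ready={B,G} → run B
t=22: ready={B,G} → run B
t=23: ready={G} → run G
t=24: ready={G} → run G
t=25: ready={G} → run G
t=26: ready={G} → run G
t=27: ready={G} → run G
t=28: (idle)
t=29: (idle)
t=30: (idle)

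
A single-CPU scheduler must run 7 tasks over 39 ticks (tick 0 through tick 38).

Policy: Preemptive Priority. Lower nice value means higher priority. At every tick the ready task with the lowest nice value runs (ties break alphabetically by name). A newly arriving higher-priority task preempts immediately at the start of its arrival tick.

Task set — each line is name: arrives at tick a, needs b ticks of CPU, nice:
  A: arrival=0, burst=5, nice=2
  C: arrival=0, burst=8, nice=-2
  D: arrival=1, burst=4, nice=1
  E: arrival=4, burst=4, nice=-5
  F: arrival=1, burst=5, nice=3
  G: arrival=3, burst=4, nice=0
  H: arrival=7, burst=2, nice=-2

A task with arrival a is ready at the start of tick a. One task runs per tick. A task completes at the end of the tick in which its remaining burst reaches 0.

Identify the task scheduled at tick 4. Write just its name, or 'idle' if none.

running at tick 4 = E

t=0: ready={A,C} → run C
t=1: ready={A,C,D,F} → run C
t=2: ready={A,C,D,F} → run C
t=3: ready={A,C,D,F,G} → run C
t=4: ready={A,C,D,E,F,G} → run E
t=5: ready={A,C,D,E,F,G} → run E
t=6: ready={A,C,D,E,F,G} → run E
t=7: ready={A,C,D,E,F,G,H} → run E
t=8: ready={A,C,D,F,G,H} → run C
t=9: ready={A,C,D,F,G,H} → run C
t=10: ready={A,C,D,F,G,H} → run C
t=11: ready={A,C,D,F,G,H} → run C
t=12: ready={A,D,F,G,H} → run H
t=13: ready={A,D,F,G,H} → run H
t=14: ready={A,D,F,G} → run G
t=15: ready={A,D,F,G} → run G
t=16: ready={A,D,F,G} → run G
t=17: ready={A,D,F,G} → run G
t=18: ready={A,D,F} → run D
t=19: ready={A,D,F} → run D
t=20: ready={A,D,F} → run D
t=21: ready={A,D,F} → run D
t=22: ready={A,F} → run A
t=23: ready={A,F} → run A
t=24: ready={A,F} → run A
t=25: ready={A,F} → run A
t=26: ready={A,F} → run A
t=27: ready={F} → run F
t=28: ready={F} → run F
t=29: ready={F} → run F
t=30: ready={F} → run F
t=31: ready={F} → run F
t=32: (idle)
t=33: (idle)
t=34: (idle)
t=35: (idle)
t=36: (idle)
t=37: (idle)
t=38: (idle)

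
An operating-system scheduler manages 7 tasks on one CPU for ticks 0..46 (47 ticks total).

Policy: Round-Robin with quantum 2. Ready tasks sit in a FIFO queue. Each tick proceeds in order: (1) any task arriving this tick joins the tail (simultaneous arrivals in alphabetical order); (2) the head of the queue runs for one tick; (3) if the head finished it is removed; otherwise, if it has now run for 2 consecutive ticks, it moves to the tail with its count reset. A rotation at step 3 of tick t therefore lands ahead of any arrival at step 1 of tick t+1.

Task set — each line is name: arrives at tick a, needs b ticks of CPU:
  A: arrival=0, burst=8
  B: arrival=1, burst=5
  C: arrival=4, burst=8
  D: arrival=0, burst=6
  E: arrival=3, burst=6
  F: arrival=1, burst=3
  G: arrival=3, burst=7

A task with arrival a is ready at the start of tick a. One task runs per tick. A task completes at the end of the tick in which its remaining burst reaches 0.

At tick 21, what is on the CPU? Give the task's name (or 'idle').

t=0: queue=[A,D] q_used=0 → run A
t=1: queue=[A,D,B,F] q_used=1 → run A
t=2: queue=[D,B,F,A] q_used=0 → run D
t=3: queue=[D,B,F,A,E,G] q_used=1 → run D
t=4: queue=[B,F,A,E,G,D,C] q_used=0 → run B
t=5: queue=[B,F,A,E,G,D,C] q_used=1 → run B
t=6: queue=[F,A,E,G,D,C,B] q_used=0 → run F
t=7: queue=[F,A,E,G,D,C,B] q_used=1 → run F
t=8: queue=[A,E,G,D,C,B,F] q_used=0 → run A
t=9: queue=[A,E,G,D,C,B,F] q_used=1 → run A
t=10: queue=[E,G,D,C,B,F,A] q_used=0 → run E
t=11: queue=[E,G,D,C,B,F,A] q_used=1 → run E
t=12: queue=[G,D,C,B,F,A,E] q_used=0 → run G
t=13: queue=[G,D,C,B,F,A,E] q_used=1 → run G
t=14: queue=[D,C,B,F,A,E,G] q_used=0 → run D
t=15: queue=[D,C,B,F,A,E,G] q_used=1 → run D
t=16: queue=[C,B,F,A,E,G,D] q_used=0 → run C
t=17: queue=[C,B,F,A,E,G,D] q_used=1 → run C
t=18: queue=[B,F,A,E,G,D,C] q_used=0 → run B
t=19: queue=[B,F,A,E,G,D,C] q_used=1 → run B
t=20: queue=[F,A,E,G,D,C,B] q_used=0 → run F
t=21: queue=[A,E,G,D,C,B] q_used=0 → run A
t=22: queue=[A,E,G,D,C,B] q_used=1 → run A
t=23: queue=[E,G,D,C,B,A] q_used=0 → run E
t=24: queue=[E,G,D,C,B,A] q_used=1 → run E
t=25: queue=[G,D,C,B,A,E] q_used=0 → run G
t=26: queue=[G,D,C,B,A,E] q_used=1 → run G
t=27: queue=[D,C,B,A,E,G] q_used=0 → run D
t=28: queue=[D,C,B,A,E,G] q_used=1 → run D
t=29: queue=[C,B,A,E,G] q_used=0 → run C
t=30: queue=[C,B,A,E,G] q_used=1 → run C
t=31: queue=[B,A,E,G,C] q_used=0 → run B
t=32: queue=[A,E,G,C] q_used=0 → run A
t=33: queue=[A,E,G,C] q_used=1 → run A
t=34: queue=[E,G,C] q_used=0 → run E
t=35: queue=[E,G,C] q_used=1 → run E
t=36: queue=[G,C] q_used=0 → run G
t=37: queue=[G,C] q_used=1 → run G
t=38: queue=[C,G] q_used=0 → run C
t=39: queue=[C,G] q_used=1 → run C
t=40: queue=[G,C] q_used=0 → run G
t=41: queue=[C] q_used=0 → run C
t=42: queue=[C] q_used=1 → run C
t=43: (idle)
t=44: (idle)
t=45: (idle)
t=46: (idle)

running at tick 21 = A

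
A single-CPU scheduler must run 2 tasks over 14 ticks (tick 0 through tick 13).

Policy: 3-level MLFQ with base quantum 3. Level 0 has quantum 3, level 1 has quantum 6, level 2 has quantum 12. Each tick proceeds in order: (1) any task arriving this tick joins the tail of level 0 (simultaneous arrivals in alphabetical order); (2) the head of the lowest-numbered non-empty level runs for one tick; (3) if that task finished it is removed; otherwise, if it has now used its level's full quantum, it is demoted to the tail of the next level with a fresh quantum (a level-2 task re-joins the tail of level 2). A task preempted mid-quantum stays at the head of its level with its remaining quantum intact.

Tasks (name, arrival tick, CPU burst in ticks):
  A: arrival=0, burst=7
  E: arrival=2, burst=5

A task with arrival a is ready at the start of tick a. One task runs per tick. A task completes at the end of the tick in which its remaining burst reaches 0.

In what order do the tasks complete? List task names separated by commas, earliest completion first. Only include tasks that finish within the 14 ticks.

completion order = A, E

t=0: L0/L1/L2 = A/-/- → run A
t=1: L0/L1/L2 = A/-/- → run A
t=2: L0/L1/L2 = AE/-/- → run A
t=3: L0/L1/L2 = E/A/- → run E
t=4: L0/L1/L2 = E/A/- → run E
t=5: L0/L1/L2 = E/A/- → run E
t=6: L0/L1/L2 = -/AE/- → run A
t=7: L0/L1/L2 = -/AE/- → run A
t=8: L0/L1/L2 = -/AE/- → run A
t=9: L0/L1/L2 = -/AE/- → run A
t=10: L0/L1/L2 = -/E/- → run E
t=11: L0/L1/L2 = -/E/- → run E
t=12: (idle)
t=13: (idle)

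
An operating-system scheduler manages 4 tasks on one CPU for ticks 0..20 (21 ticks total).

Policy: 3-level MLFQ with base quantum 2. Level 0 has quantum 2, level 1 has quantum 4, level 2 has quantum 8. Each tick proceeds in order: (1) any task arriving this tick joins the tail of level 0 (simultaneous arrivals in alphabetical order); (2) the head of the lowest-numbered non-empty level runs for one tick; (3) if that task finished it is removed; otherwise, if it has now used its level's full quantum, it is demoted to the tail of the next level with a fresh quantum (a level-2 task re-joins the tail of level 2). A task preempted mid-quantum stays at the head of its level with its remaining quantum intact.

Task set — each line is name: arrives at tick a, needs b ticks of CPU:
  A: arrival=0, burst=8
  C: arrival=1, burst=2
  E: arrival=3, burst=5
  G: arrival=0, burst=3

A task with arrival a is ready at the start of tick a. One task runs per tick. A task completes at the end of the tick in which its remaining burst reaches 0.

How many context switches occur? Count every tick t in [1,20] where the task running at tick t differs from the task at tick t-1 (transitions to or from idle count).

t=0: L0/L1/L2 = AG/-/- → run A
t=1: L0/L1/L2 = AGC/-/- → run A
t=2: L0/L1/L2 = GC/A/- → run G
t=3: L0/L1/L2 = GCE/A/- → run G
t=4: L0/L1/L2 = CE/AG/- → run C
t=5: L0/L1/L2 = CE/AG/- → run C
t=6: L0/L1/L2 = E/AG/- → run E
t=7: L0/L1/L2 = E/AG/- → run E
t=8: L0/L1/L2 = -/AGE/- → run A
t=9: L0/L1/L2 = -/AGE/- → run A
t=10: L0/L1/L2 = -/AGE/- → run A
t=11: L0/L1/L2 = -/AGE/- → run A
t=12: L0/L1/L2 = -/GE/A → run G
t=13: L0/L1/L2 = -/E/A → run E
t=14: L0/L1/L2 = -/E/A → run E
t=15: L0/L1/L2 = -/E/A → run E
t=16: L0/L1/L2 = -/-/A → run A
t=17: L0/L1/L2 = -/-/A → run A
t=18: (idle)
t=19: (idle)
t=20: (idle)

context switches = 8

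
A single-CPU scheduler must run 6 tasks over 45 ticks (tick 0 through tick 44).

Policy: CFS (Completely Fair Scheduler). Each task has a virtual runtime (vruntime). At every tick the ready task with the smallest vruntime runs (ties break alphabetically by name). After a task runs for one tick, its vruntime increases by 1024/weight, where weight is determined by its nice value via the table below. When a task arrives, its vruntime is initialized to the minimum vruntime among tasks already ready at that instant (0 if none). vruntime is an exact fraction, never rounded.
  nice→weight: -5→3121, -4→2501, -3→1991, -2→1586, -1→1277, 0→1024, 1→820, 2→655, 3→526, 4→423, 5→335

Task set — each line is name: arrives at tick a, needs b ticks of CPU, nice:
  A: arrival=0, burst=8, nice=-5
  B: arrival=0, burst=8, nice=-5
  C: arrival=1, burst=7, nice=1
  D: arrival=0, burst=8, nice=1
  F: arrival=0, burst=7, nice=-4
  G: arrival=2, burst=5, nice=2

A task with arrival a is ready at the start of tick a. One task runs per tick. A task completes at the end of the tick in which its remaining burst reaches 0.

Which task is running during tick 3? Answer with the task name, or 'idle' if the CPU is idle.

running at tick 3 = D

t=0: vr[A=0 B=0 D=0 F=0] → run A
t=1: vr[A=1024/3121 B=0 C=0 D=0 F=0] → run B
t=2: vr[A=1024/3121 B=1024/3121 C=0 D=0 F=0 G=0] → run C
t=3: vr[A=1024/3121 B=1024/3121 C=256/205 D=0 F=0 G=0] → run D
t=4: vr[A=1024/3121 B=1024/3121 C=256/205 D=256/205 F=0 G=0] → run F
t=5: vr[A=1024/3121 B=1024/3121 C=256/205 D=256/205 F=1024/2501 G=0] → run G
t=6: vr[A=1024/3121 B=1024/3121 C=256/205 D=256/205 F=1024/2501 G=1024/655] → run A
t=7: vr[A=2048/3121 B=1024/3121 C=256/205 D=256/205 F=1024/2501 G=1024/655] → run B
t=8: vr[A=2048/3121 B=2048/3121 C=256/205 D=256/205 F=1024/2501 G=1024/655] → run F
t=9: vr[A=2048/3121 B=2048/3121 C=256/205 D=256/205 F=2048/2501 G=1024/655] → run A
t=10: vr[A=3072/3121 B=2048/3121 C=256/205 D=256/205 F=2048/2501 G=1024/655] → run B
t=11: vr[A=3072/3121 B=3072/3121 C=256/205 D=256/205 F=2048/2501 G=1024/655] → run F
t=12: vr[A=3072/3121 B=3072/3121 C=256/205 D=256/205 F=3072/2501 G=1024/655] → run A
t=13: vr[A=4096/3121 B=3072/3121 C=256/205 D=256/205 F=3072/2501 G=1024/655] → run B
t=14: vr[A=4096/3121 B=4096/3121 C=256/205 D=256/205 F=3072/2501 G=1024/655] → run F
t=15: vr[A=4096/3121 B=4096/3121 C=256/205 D=256/205 F=4096/2501 G=1024/655] → run C
t=16: vr[A=4096/3121 B=4096/3121 C=512/205 D=256/205 F=4096/2501 G=1024/655] → run D
t=17: vr[A=4096/3121 B=4096/3121 C=512/205 D=512/205 F=4096/2501 G=1024/655] → run A
t=18: vr[A=5120/3121 B=4096/3121 C=512/205 D=512/205 F=4096/2501 G=1024/655] → run B
t=19: vr[A=5120/3121 B=5120/3121 C=512/205 D=512/205 F=4096/2501 G=1024/655] → run G
t=20: vr[A=5120/3121 B=5120/3121 C=512/205 D=512/205 F=4096/2501 G=2048/655] → run F
t=21: vr[A=5120/3121 B=5120/3121 C=512/205 D=512/205 F=5120/2501 G=2048/655] → run A
t=22: vr[A=6144/3121 B=5120/3121 C=512/205 D=512/205 F=5120/2501 G=2048/655] → run B
t=23: vr[A=6144/3121 B=6144/3121 C=512/205 D=512/205 F=5120/2501 G=2048/655] → run A
t=24: vr[A=7168/3121 B=6144/3121 C=512/205 D=512/205 F=5120/2501 G=2048/655] → run B
t=25: vr[A=7168/3121 B=7168/3121 C=512/205 D=512/205 F=5120/2501 G=2048/655] → run F
t=26: vr[A=7168/3121 B=7168/3121 C=512/205 D=512/205 F=6144/2501 G=2048/655] → run A
t=27: vr[B=7168/3121 C=512/205 D=512/205 F=6144/2501 G=2048/655] → run B
t=28: vr[C=512/205 D=512/205 F=6144/2501 G=2048/655] → run F
t=29: vr[C=512/205 D=512/205 G=2048/655] → run C
t=30: vr[C=768/205 D=512/205 G=2048/655] → run D
t=31: vr[C=768/205 D=768/205 G=2048/655] → run G
t=32: vr[C=768/205 D=768/205 G=3072/655] → run C
t=33: vr[C=1024/205 D=768/205 G=3072/655] → run D
t=34: vr[C=1024/205 D=1024/205 G=3072/655] → run G
t=35: vr[C=1024/205 D=1024/205 G=4096/655] → run C
t=36: vr[C=256/41 D=1024/205 G=4096/655] → run D
t=37: vr[C=256/41 D=256/41 G=4096/655] → run C
t=38: vr[C=1536/205 D=256/41 G=4096/655] → run D
t=39: vr[C=1536/205 D=1536/205 G=4096/655] → run G
t=40: vr[C=1536/205 D=1536/205] → run C
t=41: vr[D=1536/205] → run D
t=42: vr[D=1792/205] → run D
t=43: (idle)
t=44: (idle)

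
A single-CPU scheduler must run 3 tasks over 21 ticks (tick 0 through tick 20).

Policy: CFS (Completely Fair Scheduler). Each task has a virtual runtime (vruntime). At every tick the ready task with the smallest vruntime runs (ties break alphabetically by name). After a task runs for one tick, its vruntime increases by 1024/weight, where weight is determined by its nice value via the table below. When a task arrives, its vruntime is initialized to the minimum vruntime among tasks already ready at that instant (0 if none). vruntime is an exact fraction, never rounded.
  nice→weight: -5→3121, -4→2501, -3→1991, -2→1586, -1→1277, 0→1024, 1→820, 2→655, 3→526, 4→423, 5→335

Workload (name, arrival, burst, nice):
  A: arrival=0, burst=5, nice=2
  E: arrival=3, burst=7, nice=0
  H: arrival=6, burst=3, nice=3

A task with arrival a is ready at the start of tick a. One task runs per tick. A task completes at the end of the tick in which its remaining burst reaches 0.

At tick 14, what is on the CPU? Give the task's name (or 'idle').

t=0: vr[A=0] → run A
t=1: vr[A=1024/655] → run A
t=2: vr[A=2048/655] → run A
t=3: vr[A=3072/655 E=3072/655] → run A
t=4: vr[A=4096/655 E=3072/655] → run E
t=5: vr[A=4096/655 E=3727/655] → run E
t=6: vr[A=4096/655 E=4382/655 H=4096/655] → run A
t=7: vr[E=4382/655 H=4096/655] → run H
t=8: vr[E=4382/655 H=1412608/172265] → run E
t=9: vr[E=5037/655 H=1412608/172265] → run E
t=10: vr[E=5692/655 H=1412608/172265] → run H
t=11: vr[E=5692/655 H=1747968/172265] → run E
t=12: vr[E=6347/655 H=1747968/172265] → run E
t=13: vr[E=7002/655 H=1747968/172265] → run H
t=14: vr[E=7002/655] → run E
t=15: (idle)
t=16: (idle)
t=17: (idle)
t=18: (idle)
t=19: (idle)
t=20: (idle)

running at tick 14 = E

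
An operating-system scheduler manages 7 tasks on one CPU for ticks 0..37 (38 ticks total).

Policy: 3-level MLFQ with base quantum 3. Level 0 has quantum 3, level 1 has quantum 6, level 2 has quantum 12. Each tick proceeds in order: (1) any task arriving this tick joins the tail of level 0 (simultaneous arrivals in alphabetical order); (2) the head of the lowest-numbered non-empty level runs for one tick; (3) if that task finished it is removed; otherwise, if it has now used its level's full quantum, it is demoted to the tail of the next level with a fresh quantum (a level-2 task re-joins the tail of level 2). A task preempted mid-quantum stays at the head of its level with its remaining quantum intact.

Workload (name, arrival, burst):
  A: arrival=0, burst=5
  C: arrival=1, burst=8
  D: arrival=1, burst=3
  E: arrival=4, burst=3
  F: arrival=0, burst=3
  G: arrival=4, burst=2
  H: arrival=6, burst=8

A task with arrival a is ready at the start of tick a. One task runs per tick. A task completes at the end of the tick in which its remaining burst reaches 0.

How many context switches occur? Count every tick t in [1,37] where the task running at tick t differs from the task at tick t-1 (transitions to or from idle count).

t=0: L0/L1/L2 = AF/-/- → run A
t=1: L0/L1/L2 = AFCD/-/- → run A
t=2: L0/L1/L2 = AFCD/-/- → run A
t=3: L0/L1/L2 = FCD/A/- → run F
t=4: L0/L1/L2 = FCDEG/A/- → run F
t=5: L0/L1/L2 = FCDEG/A/- → run F
t=6: L0/L1/L2 = CDEGH/A/- → run C
t=7: L0/L1/L2 = CDEGH/A/- → run C
t=8: L0/L1/L2 = CDEGH/A/- → run C
t=9: L0/L1/L2 = DEGH/AC/- → run D
t=10: L0/L1/L2 = DEGH/AC/- → run D
t=11: L0/L1/L2 = DEGH/AC/- → run D
t=12: L0/L1/L2 = EGH/AC/- → run E
t=13: L0/L1/L2 = EGH/AC/- → run E
t=14: L0/L1/L2 = EGH/AC/- → run E
t=15: L0/L1/L2 = GH/AC/- → run G
t=16: L0/L1/L2 = GH/AC/- → run G
t=17: L0/L1/L2 = H/AC/- → run H
t=18: L0/L1/L2 = H/AC/- → run H
t=19: L0/L1/L2 = H/AC/- → run H
t=20: L0/L1/L2 = -/ACH/- → run A
t=21: L0/L1/L2 = -/ACH/- → run A
t=22: L0/L1/L2 = -/CH/- → run C
t=23: L0/L1/L2 = -/CH/- → run C
t=24: L0/L1/L2 = -/CH/- → run C
t=25: L0/L1/L2 = -/CH/- → run C
t=26: L0/L1/L2 = -/CH/- → run C
t=27: L0/L1/L2 = -/H/- → run H
t=28: L0/L1/L2 = -/H/- → run H
t=29: L0/L1/L2 = -/H/- → run H
t=30: L0/L1/L2 = -/H/- → run H
t=31: L0/L1/L2 = -/H/- → run H
t=32: (idle)
t=33: (idle)
t=34: (idle)
t=35: (idle)
t=36: (idle)
t=37: (idle)

context switches = 10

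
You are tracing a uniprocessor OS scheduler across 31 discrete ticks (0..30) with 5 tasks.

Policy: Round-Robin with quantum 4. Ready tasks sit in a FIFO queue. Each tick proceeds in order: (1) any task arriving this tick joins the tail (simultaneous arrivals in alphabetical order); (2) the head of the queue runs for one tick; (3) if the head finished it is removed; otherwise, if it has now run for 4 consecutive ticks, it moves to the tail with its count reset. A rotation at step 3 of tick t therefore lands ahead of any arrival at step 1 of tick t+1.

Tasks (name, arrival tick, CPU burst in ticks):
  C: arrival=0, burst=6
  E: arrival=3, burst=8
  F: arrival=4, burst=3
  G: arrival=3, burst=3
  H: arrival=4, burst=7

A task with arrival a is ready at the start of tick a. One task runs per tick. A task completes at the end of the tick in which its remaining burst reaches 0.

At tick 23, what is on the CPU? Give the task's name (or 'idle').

t=0: queue=[C] q_used=0 → run C
t=1: queue=[C] q_used=1 → run C
t=2: queue=[C] q_used=2 → run C
t=3: queue=[C,E,G] q_used=3 → run C
t=4: queue=[E,G,C,F,H] q_used=0 → run E
t=5: queue=[E,G,C,F,H] q_used=1 → run E
t=6: queue=[E,G,C,F,H] q_used=2 → run E
t=7: queue=[E,G,C,F,H] q_used=3 → run E
t=8: queue=[G,C,F,H,E] q_used=0 → run G
t=9: queue=[G,C,F,H,E] q_used=1 → run G
t=10: queue=[G,C,F,H,E] q_used=2 → run G
t=11: queue=[C,F,H,E] q_used=0 → run C
t=12: queue=[C,F,H,E] q_used=1 → run C
t=13: queue=[F,H,E] q_used=0 → run F
t=14: queue=[F,H,E] q_used=1 → run F
t=15: queue=[F,H,E] q_used=2 → run F
t=16: queue=[H,E] q_used=0 → run H
t=17: queue=[H,E] q_used=1 → run H
t=18: queue=[H,E] q_used=2 → run H
t=19: queue=[H,E] q_used=3 → run H
t=20: queue=[E,H] q_used=0 → run E
t=21: queue=[E,H] q_used=1 → run E
t=22: queue=[E,H] q_used=2 → run E
t=23: queue=[E,H] q_used=3 → run E
t=24: queue=[H] q_used=0 → run H
t=25: queue=[H] q_used=1 → run H
t=26: queue=[H] q_used=2 → run H
t=27: (idle)
t=28: (idle)
t=29: (idle)
t=30: (idle)

running at tick 23 = E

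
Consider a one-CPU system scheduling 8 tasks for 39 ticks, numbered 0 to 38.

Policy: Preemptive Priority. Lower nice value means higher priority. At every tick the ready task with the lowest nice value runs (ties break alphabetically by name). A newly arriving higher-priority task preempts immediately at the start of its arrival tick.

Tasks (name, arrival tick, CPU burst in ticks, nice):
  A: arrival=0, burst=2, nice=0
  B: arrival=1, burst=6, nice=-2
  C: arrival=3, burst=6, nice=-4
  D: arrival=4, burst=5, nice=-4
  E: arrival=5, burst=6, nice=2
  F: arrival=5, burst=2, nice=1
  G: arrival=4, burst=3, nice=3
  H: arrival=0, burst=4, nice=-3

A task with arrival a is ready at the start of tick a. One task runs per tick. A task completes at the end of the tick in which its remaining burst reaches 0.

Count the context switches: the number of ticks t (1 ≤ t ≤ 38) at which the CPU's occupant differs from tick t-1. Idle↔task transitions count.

context switches = 9

t=0: ready={A,H} → run H
t=1: ready={A,B,H} → run H
t=2: ready={A,B,H} → run H
t=3: ready={A,B,C,H} → run C
t=4: ready={A,B,C,D,G,H} → run C
t=5: ready={A,B,C,D,E,F,G,H} → run C
t=6: ready={A,B,C,D,E,F,G,H} → run C
t=7: ready={A,B,C,D,E,F,G,H} → run C
t=8: ready={A,B,C,D,E,F,G,H} → run C
t=9: ready={A,B,D,E,F,G,H} → run D
t=10: ready={A,B,D,E,F,G,H} → run D
t=11: ready={A,B,D,E,F,G,H} → run D
t=12: ready={A,B,D,E,F,G,H} → run D
t=13: ready={A,B,D,E,F,G,H} → run D
t=14: ready={A,B,E,F,G,H} → run H
t=15: ready={A,B,E,F,G} → run B
t=16: ready={A,B,E,F,G} → run B
t=17: ready={A,B,E,F,G} → run B
t=18: ready={A,B,E,F,G} → run B
t=19: ready={A,B,E,F,G} → run B
t=20: ready={A,B,E,F,G} → run B
t=21: ready={A,E,F,G} → run A
t=22: ready={A,E,F,G} → run A
t=23: ready={E,F,G} → run F
t=24: ready={E,F,G} → run F
t=25: ready={E,G} → run E
t=26: ready={E,G} → run E
t=27: ready={E,G} → run E
t=28: ready={E,G} → run E
t=29: ready={E,G} → run E
t=30: ready={E,G} → run E
t=31: ready={G} → run G
t=32: ready={G} → run G
t=33: ready={G} → run G
t=34: (idle)
t=35: (idle)
t=36: (idle)
t=37: (idle)
t=38: (idle)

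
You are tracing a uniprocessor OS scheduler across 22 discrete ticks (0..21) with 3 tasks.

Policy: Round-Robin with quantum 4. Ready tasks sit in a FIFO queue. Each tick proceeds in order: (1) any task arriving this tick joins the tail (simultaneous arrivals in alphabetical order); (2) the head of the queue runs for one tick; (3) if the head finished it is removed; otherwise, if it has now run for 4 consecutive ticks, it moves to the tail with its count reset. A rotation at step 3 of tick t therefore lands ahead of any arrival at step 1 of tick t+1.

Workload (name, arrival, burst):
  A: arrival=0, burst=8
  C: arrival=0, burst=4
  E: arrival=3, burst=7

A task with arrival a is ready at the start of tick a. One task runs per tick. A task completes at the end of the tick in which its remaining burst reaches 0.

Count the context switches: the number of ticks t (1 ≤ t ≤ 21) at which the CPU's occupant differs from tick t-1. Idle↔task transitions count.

t=0: queue=[A,C] q_used=0 → run A
t=1: queue=[A,C] q_used=1 → run A
t=2: queue=[A,C] q_used=2 → run A
t=3: queue=[A,C,E] q_used=3 → run A
t=4: queue=[C,E,A] q_used=0 → run C
t=5: queue=[C,E,A] q_used=1 → run C
t=6: queue=[C,E,A] q_used=2 → run C
t=7: queue=[C,E,A] q_used=3 → run C
t=8: queue=[E,A] q_used=0 → run E
t=9: queue=[E,A] q_used=1 → run E
t=10: queue=[E,A] q_used=2 → run E
t=11: queue=[E,A] q_used=3 → run E
t=12: queue=[A,E] q_used=0 → run A
t=13: queue=[A,E] q_used=1 → run A
t=14: queue=[A,E] q_used=2 → run A
t=15: queue=[A,E] q_used=3 → run A
t=16: queue=[E] q_used=0 → run E
t=17: queue=[E] q_used=1 → run E
t=18: queue=[E] q_used=2 → run E
t=19: (idle)
t=20: (idle)
t=21: (idle)

context switches = 5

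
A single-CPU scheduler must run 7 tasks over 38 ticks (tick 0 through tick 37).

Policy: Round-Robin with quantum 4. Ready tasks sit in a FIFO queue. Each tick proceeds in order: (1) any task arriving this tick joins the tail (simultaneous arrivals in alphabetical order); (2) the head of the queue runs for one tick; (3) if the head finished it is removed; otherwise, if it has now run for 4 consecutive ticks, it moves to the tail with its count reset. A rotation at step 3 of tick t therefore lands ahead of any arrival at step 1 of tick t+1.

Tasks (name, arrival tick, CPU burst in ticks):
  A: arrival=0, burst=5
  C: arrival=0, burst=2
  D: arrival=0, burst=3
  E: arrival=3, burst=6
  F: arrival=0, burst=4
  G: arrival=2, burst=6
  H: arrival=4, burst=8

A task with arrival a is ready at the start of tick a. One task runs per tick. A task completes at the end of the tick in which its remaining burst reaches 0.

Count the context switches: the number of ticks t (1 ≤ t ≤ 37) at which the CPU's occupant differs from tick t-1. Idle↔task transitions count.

t=0: queue=[A,C,D,F] q_used=0 → run A
t=1: queue=[A,C,D,F] q_used=1 → run A
t=2: queue=[A,C,D,F,G] q_used=2 → run A
t=3: queue=[A,C,D,F,G,E] q_used=3 → run A
t=4: queue=[C,D,F,G,E,A,H] q_used=0 → run C
t=5: queue=[C,D,F,G,E,A,H] q_used=1 → run C
t=6: queue=[D,F,G,E,A,H] q_used=0 → run D
t=7: queue=[D,F,G,E,A,H] q_used=1 → run D
t=8: queue=[D,F,G,E,A,H] q_used=2 → run D
t=9: queue=[F,G,E,A,H] q_used=0 → run F
t=10: queue=[F,G,E,A,H] q_used=1 → run F
t=11: queue=[F,G,E,A,H] q_used=2 → run F
t=12: queue=[F,G,E,A,H] q_used=3 → run F
t=13: queue=[G,E,A,H] q_used=0 → run G
t=14: queue=[G,E,A,H] q_used=1 → run G
t=15: queue=[G,E,A,H] q_used=2 → run G
t=16: queue=[G,E,A,H] q_used=3 → run G
t=17: queue=[E,A,H,G] q_used=0 → run E
t=18: queue=[E,A,H,G] q_used=1 → run E
t=19: queue=[E,A,H,G] q_used=2 → run E
t=20: queue=[E,A,H,G] q_used=3 → run E
t=21: queue=[A,H,G,E] q_used=0 → run A
t=22: queue=[H,G,E] q_used=0 → run H
t=23: queue=[H,G,E] q_used=1 → run H
t=24: queue=[H,G,E] q_used=2 → run H
t=25: queue=[H,G,E] q_used=3 → run H
t=26: queue=[G,E,H] q_used=0 → run G
t=27: queue=[G,E,H] q_used=1 → run G
t=28: queue=[E,H] q_used=0 → run E
t=29: queue=[E,H] q_used=1 → run E
t=30: queue=[H] q_used=0 → run H
t=31: queue=[H] q_used=1 → run H
t=32: queue=[H] q_used=2 → run H
t=33: queue=[H] q_used=3 → run H
t=34: (idle)
t=35: (idle)
t=36: (idle)
t=37: (idle)

context switches = 11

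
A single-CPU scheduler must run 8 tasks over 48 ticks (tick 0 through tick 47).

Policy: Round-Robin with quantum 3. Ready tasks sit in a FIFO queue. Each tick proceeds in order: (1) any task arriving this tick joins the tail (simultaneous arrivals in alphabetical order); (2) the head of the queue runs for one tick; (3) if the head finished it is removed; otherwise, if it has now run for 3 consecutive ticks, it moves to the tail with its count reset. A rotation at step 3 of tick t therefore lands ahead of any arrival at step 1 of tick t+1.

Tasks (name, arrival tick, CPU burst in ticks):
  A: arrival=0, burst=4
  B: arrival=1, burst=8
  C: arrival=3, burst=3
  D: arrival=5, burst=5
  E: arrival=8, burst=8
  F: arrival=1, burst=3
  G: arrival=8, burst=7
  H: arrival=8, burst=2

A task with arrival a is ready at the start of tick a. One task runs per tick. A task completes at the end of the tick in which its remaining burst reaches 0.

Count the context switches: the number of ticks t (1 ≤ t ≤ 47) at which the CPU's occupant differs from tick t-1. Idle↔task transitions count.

t=0: queue=[A] q_used=0 → run A
t=1: queue=[A,B,F] q_used=1 → run A
t=2: queue=[A,B,F] q_used=2 → run A
t=3: queue=[B,F,A,C] q_used=0 → run B
t=4: queue=[B,F,A,C] q_used=1 → run B
t=5: queue=[B,F,A,C,D] q_used=2 → run B
t=6: queue=[F,A,C,D,B] q_used=0 → run F
t=7: queue=[F,A,C,D,B] q_used=1 → run F
t=8: queue=[F,A,C,D,B,E,G,H] q_used=2 → run F
t=9: queue=[A,C,D,B,E,G,H] q_used=0 → run A
t=10: queue=[C,D,B,E,G,H] q_used=0 → run C
t=11: queue=[C,D,B,E,G,H] q_used=1 → run C
t=12: queue=[C,D,B,E,G,H] q_used=2 → run C
t=13: queue=[D,B,E,G,H] q_used=0 → run D
t=14: queue=[D,B,E,G,H] q_used=1 → run D
t=15: queue=[D,B,E,G,H] q_used=2 → run D
t=16: queue=[B,E,G,H,D] q_used=0 → run B
t=17: queue=[B,E,G,H,D] q_used=1 → run B
t=18: queue=[B,E,G,H,D] q_used=2 → run B
t=19: queue=[E,G,H,D,B] q_used=0 → run E
t=20: queue=[E,G,H,D,B] q_used=1 → run E
t=21: queue=[E,G,H,D,B] q_used=2 → run E
t=22: queue=[G,H,D,B,E] q_used=0 → run G
t=23: queue=[G,H,D,B,E] q_used=1 → run G
t=24: queue=[G,H,D,B,E] q_used=2 → run G
t=25: queue=[H,D,B,E,G] q_used=0 → run H
t=26: queue=[H,D,B,E,G] q_used=1 → run H
t=27: queue=[D,B,E,G] q_used=0 → run D
t=28: queue=[D,B,E,G] q_used=1 → run D
t=29: queue=[B,E,G] q_used=0 → run B
t=30: queue=[B,E,G] q_used=1 → run B
t=31: queue=[E,G] q_used=0 → run E
t=32: queue=[E,G] q_used=1 → run E
t=33: queue=[E,G] q_used=2 → run E
t=34: queue=[G,E] q_used=0 → run G
t=35: queue=[G,E] q_used=1 → run G
t=36: queue=[G,E] q_used=2 → run G
t=37: queue=[E,G] q_used=0 → run E
t=38: queue=[E,G] q_used=1 → run E
t=39: queue=[G] q_used=0 → run G
t=40: (idle)
t=41: (idle)
t=42: (idle)
t=43: (idle)
t=44: (idle)
t=45: (idle)
t=46: (idle)
t=47: (idle)

context switches = 16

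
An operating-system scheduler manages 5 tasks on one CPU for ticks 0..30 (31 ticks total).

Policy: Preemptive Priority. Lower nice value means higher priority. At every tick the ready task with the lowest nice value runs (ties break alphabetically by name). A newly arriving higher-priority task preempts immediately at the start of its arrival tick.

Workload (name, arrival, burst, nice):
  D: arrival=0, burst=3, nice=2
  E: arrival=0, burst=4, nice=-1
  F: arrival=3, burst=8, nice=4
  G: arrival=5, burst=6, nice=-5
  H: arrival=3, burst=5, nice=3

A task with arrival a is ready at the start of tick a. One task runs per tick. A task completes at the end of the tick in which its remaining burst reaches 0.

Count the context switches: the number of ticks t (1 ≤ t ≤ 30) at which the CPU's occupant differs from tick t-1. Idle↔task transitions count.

context switches = 6

t=0: ready={D,E} → run E
t=1: ready={D,E} → run E
t=2: ready={D,E} → run E
t=3: ready={D,E,F,H} → run E
t=4: ready={D,F,H} → run D
t=5: ready={D,F,G,H} → run G
t=6: ready={D,F,G,H} → run G
t=7: ready={D,F,G,H} → run G
t=8: ready={D,F,G,H} → run G
t=9: ready={D,F,G,H} → run G
t=10: ready={D,F,G,H} → run G
t=11: ready={D,F,H} → run D
t=12: ready={D,F,H} → run D
t=13: ready={F,H} → run H
t=14: ready={F,H} → run H
t=15: ready={F,H} → run H
t=16: ready={F,H} → run H
t=17: ready={F,H} → run H
t=18: ready={F} → run F
t=19: ready={F} → run F
t=20: ready={F} → run F
t=21: ready={F} → run F
t=22: ready={F} → run F
t=23: ready={F} → run F
t=24: ready={F} → run F
t=25: ready={F} → run F
t=26: (idle)
t=27: (idle)
t=28: (idle)
t=29: (idle)
t=30: (idle)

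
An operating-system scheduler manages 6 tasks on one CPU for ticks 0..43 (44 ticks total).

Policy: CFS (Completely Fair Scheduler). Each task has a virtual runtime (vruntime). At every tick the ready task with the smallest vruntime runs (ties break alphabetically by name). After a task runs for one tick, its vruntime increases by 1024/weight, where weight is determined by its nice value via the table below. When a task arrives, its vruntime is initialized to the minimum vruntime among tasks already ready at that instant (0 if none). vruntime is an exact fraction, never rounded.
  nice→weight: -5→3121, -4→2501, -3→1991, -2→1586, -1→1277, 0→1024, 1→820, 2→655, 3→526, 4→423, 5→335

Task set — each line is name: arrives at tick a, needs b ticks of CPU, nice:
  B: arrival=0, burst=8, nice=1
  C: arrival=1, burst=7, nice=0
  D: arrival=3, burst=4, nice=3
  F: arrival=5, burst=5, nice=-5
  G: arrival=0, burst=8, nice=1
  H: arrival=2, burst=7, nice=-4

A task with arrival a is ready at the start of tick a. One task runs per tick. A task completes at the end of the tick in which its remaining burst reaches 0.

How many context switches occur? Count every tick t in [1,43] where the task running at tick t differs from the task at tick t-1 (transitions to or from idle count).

context switches = 38

t=0: vr[B=0 G=0] → run B
t=1: vr[B=256/205 C=0 G=0] → run C
t=2: vr[B=256/205 C=1 G=0 H=0] → run G
t=3: vr[B=256/205 C=1 D=0 G=256/205 H=0] → run D
t=4: vr[B=256/205 C=1 D=512/263 G=256/205 H=0] → run H
t=5: vr[B=256/205 C=1 D=512/263 F=1024/2501 G=256/205 H=1024/2501] → run F
t=6: vr[B=256/205 C=1 D=512/263 F=5756928/7805621 G=256/205 H=1024/2501] → run H
t=7: vr[B=256/205 C=1 D=512/263 F=5756928/7805621 G=256/205 H=2048/2501] → run F
t=8: vr[B=256/205 C=1 D=512/263 F=8317952/7805621 G=256/205 H=2048/2501] → run H
t=9: vr[B=256/205 C=1 D=512/263 F=8317952/7805621 G=256/205 H=3072/2501] → run C
t=10: vr[B=256/205 C=2 D=512/263 F=8317952/7805621 G=256/205 H=3072/2501] → run F
t=11: vr[B=256/205 C=2 D=512/263 F=10878976/7805621 G=256/205 H=3072/2501] → run H
t=12: vr[B=256/205 C=2 D=512/263 F=10878976/7805621 G=256/205 H=4096/2501] → run B
t=13: vr[B=512/205 C=2 D=512/263 F=10878976/7805621 G=256/205 H=4096/2501] → run G
t=14: vr[B=512/205 C=2 D=512/263 F=10878976/7805621 G=512/205 H=4096/2501] → run F
t=15: vr[B=512/205 C=2 D=512/263 F=13440000/7805621 G=512/205 H=4096/2501] → run H
t=16: vr[B=512/205 C=2 D=512/263 F=13440000/7805621 G=512/205 H=5120/2501] → run F
t=17: vr[B=512/205 C=2 D=512/263 G=512/205 H=5120/2501] → run D
t=18: vr[B=512/205 C=2 D=1024/263 G=512/205 H=5120/2501] → run C
t=19: vr[B=512/205 C=3 D=1024/263 G=512/205 H=5120/2501] → run H
t=20: vr[B=512/205 C=3 D=1024/263 G=512/205 H=6144/2501] → run H
t=21: vr[B=512/205 C=3 D=1024/263 G=512/205] → run B
t=22: vr[B=768/205 C=3 D=1024/263 G=512/205] → run G
t=23: vr[B=768/205 C=3 D=1024/263 G=768/205] → run C
t=24: vr[B=768/205 C=4 D=1024/263 G=768/205] → run B
t=25: vr[B=1024/205 C=4 D=1024/263 G=768/205] → run G
t=26: vr[B=1024/205 C=4 D=1024/263 G=1024/205] → run D
t=27: vr[B=1024/205 C=4 D=1536/263 G=1024/205] → run C
t=28: vr[B=1024/205 C=5 D=1536/263 G=1024/205] → run B
t=29: vr[B=256/41 C=5 D=1536/263 G=1024/205] → run G
t=30: vr[B=256/41 C=5 D=1536/263 G=256/41] → run C
t=31: vr[B=256/41 C=6 D=1536/263 G=256/41] → run D
t=32: vr[B=256/41 C=6 G=256/41] → run C
t=33: vr[B=256/41 G=256/41] → run B
t=34: vr[B=1536/205 G=256/41] → run G
t=35: vr[B=1536/205 G=1536/205] → run B
t=36: vr[B=1792/205 G=1536/205] → run G
t=37: vr[B=1792/205 G=1792/205] → run B
t=38: vr[G=1792/205] → run G
t=39: (idle)
t=40: (idle)
t=41: (idle)
t=42: (idle)
t=43: (idle)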